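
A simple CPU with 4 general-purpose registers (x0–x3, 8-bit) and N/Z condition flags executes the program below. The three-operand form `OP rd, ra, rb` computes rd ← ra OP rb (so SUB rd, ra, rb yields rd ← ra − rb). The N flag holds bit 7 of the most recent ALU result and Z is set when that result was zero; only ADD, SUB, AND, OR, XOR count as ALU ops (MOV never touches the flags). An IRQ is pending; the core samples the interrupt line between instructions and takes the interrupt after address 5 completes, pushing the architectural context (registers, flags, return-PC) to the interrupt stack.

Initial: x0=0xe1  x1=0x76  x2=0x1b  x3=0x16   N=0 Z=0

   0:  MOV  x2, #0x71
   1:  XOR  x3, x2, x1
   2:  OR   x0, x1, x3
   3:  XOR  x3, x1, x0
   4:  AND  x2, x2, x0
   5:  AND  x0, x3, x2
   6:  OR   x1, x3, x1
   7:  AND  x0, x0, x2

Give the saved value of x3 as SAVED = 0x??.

SAVED = 0x01

after  0: x0=0xe1 x1=0x76 x2=0x71 x3=0x16  N=0 Z=0
after  1: x0=0xe1 x1=0x76 x2=0x71 x3=0x07  N=0 Z=0
after  2: x0=0x77 x1=0x76 x2=0x71 x3=0x07  N=0 Z=0
after  3: x0=0x77 x1=0x76 x2=0x71 x3=0x01  N=0 Z=0
after  4: x0=0x77 x1=0x76 x2=0x71 x3=0x01  N=0 Z=0
after  5: x0=0x01 x1=0x76 x2=0x71 x3=0x01  N=0 Z=0
-- IRQ taken; context saved, return-PC = 6 --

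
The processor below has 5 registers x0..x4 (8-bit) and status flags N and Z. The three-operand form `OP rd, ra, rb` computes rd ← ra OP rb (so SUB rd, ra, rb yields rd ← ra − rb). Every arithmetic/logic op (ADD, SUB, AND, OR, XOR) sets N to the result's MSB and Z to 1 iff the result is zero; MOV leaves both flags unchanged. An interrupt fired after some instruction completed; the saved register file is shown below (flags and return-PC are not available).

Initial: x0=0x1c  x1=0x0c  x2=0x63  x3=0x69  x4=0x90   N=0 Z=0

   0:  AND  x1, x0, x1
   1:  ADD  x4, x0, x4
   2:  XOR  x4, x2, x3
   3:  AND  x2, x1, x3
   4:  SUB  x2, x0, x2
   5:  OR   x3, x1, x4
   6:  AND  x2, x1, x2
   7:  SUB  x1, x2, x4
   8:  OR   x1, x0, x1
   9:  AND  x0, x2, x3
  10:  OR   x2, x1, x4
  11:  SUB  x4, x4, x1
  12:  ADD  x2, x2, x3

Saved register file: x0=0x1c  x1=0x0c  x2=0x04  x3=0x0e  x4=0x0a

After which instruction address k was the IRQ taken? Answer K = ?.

after  0: x0=0x1c x1=0x0c x2=0x63 x3=0x69 x4=0x90  N=0 Z=0
after  1: x0=0x1c x1=0x0c x2=0x63 x3=0x69 x4=0xac  N=1 Z=0
after  2: x0=0x1c x1=0x0c x2=0x63 x3=0x69 x4=0x0a  N=0 Z=0
after  3: x0=0x1c x1=0x0c x2=0x08 x3=0x69 x4=0x0a  N=0 Z=0
after  4: x0=0x1c x1=0x0c x2=0x14 x3=0x69 x4=0x0a  N=0 Z=0
after  5: x0=0x1c x1=0x0c x2=0x14 x3=0x0e x4=0x0a  N=0 Z=0
after  6: x0=0x1c x1=0x0c x2=0x04 x3=0x0e x4=0x0a  N=0 Z=0
-- IRQ taken; context saved, return-PC = 7 --

K = 6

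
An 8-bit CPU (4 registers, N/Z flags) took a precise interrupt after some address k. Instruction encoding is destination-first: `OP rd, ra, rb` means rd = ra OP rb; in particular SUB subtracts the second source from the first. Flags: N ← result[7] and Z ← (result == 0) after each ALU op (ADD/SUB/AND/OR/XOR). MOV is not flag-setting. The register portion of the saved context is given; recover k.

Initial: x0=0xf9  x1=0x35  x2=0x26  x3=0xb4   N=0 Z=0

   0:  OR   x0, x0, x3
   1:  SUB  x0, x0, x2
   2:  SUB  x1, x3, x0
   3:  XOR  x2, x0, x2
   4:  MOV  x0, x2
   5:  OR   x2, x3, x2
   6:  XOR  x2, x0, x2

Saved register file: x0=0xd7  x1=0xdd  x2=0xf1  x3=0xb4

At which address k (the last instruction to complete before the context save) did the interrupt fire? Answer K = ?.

K = 3

after  0: x0=0xfd x1=0x35 x2=0x26 x3=0xb4  N=1 Z=0
after  1: x0=0xd7 x1=0x35 x2=0x26 x3=0xb4  N=1 Z=0
after  2: x0=0xd7 x1=0xdd x2=0x26 x3=0xb4  N=1 Z=0
after  3: x0=0xd7 x1=0xdd x2=0xf1 x3=0xb4  N=1 Z=0
-- IRQ taken; context saved, return-PC = 4 --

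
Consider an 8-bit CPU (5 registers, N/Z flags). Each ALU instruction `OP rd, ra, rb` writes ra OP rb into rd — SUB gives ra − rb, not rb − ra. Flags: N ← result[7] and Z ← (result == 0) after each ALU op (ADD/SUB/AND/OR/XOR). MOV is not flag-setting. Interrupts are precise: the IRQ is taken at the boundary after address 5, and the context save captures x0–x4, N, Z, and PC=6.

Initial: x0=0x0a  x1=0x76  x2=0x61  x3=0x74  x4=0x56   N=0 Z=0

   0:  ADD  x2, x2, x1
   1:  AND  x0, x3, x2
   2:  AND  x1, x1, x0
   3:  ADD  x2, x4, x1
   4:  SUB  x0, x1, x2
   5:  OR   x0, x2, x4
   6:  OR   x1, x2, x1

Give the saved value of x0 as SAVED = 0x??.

SAVED = 0xfe

after  0: x0=0x0a x1=0x76 x2=0xd7 x3=0x74 x4=0x56  N=1 Z=0
after  1: x0=0x54 x1=0x76 x2=0xd7 x3=0x74 x4=0x56  N=0 Z=0
after  2: x0=0x54 x1=0x54 x2=0xd7 x3=0x74 x4=0x56  N=0 Z=0
after  3: x0=0x54 x1=0x54 x2=0xaa x3=0x74 x4=0x56  N=1 Z=0
after  4: x0=0xaa x1=0x54 x2=0xaa x3=0x74 x4=0x56  N=1 Z=0
after  5: x0=0xfe x1=0x54 x2=0xaa x3=0x74 x4=0x56  N=1 Z=0
-- IRQ taken; context saved, return-PC = 6 --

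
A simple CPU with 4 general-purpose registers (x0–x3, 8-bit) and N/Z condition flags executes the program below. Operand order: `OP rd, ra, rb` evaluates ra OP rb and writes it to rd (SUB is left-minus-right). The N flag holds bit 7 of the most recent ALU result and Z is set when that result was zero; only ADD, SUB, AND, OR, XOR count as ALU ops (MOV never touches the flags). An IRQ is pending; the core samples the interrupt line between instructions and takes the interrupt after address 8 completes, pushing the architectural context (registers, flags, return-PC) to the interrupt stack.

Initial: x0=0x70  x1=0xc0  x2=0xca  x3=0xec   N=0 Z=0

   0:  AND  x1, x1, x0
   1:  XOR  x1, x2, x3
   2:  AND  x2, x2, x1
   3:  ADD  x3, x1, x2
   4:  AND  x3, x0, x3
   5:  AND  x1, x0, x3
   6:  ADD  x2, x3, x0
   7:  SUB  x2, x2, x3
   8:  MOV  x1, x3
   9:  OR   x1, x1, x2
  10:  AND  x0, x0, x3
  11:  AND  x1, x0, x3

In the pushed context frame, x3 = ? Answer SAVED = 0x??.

after  0: x0=0x70 x1=0x40 x2=0xca x3=0xec  N=0 Z=0
after  1: x0=0x70 x1=0x26 x2=0xca x3=0xec  N=0 Z=0
after  2: x0=0x70 x1=0x26 x2=0x02 x3=0xec  N=0 Z=0
after  3: x0=0x70 x1=0x26 x2=0x02 x3=0x28  N=0 Z=0
after  4: x0=0x70 x1=0x26 x2=0x02 x3=0x20  N=0 Z=0
after  5: x0=0x70 x1=0x20 x2=0x02 x3=0x20  N=0 Z=0
after  6: x0=0x70 x1=0x20 x2=0x90 x3=0x20  N=1 Z=0
after  7: x0=0x70 x1=0x20 x2=0x70 x3=0x20  N=0 Z=0
after  8: x0=0x70 x1=0x20 x2=0x70 x3=0x20  N=0 Z=0
-- IRQ taken; context saved, return-PC = 9 --

SAVED = 0x20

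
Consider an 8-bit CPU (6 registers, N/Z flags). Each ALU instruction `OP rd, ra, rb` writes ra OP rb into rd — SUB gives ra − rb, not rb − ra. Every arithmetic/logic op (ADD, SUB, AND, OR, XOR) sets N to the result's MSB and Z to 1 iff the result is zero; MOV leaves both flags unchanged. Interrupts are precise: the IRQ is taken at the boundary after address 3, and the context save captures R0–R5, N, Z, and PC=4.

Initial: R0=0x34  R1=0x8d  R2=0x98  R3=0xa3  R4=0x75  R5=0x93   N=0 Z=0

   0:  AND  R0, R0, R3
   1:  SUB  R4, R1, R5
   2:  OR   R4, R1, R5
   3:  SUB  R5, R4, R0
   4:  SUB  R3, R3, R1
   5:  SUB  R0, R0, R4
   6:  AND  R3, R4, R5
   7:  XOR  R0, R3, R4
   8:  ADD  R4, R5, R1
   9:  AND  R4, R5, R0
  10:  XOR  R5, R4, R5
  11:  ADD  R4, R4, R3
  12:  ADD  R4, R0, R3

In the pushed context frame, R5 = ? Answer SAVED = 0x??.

after  0: R0=0x20 R1=0x8d R2=0x98 R3=0xa3 R4=0x75 R5=0x93  N=0 Z=0
after  1: R0=0x20 R1=0x8d R2=0x98 R3=0xa3 R4=0xfa R5=0x93  N=1 Z=0
after  2: R0=0x20 R1=0x8d R2=0x98 R3=0xa3 R4=0x9f R5=0x93  N=1 Z=0
after  3: R0=0x20 R1=0x8d R2=0x98 R3=0xa3 R4=0x9f R5=0x7f  N=0 Z=0
-- IRQ taken; context saved, return-PC = 4 --

SAVED = 0x7f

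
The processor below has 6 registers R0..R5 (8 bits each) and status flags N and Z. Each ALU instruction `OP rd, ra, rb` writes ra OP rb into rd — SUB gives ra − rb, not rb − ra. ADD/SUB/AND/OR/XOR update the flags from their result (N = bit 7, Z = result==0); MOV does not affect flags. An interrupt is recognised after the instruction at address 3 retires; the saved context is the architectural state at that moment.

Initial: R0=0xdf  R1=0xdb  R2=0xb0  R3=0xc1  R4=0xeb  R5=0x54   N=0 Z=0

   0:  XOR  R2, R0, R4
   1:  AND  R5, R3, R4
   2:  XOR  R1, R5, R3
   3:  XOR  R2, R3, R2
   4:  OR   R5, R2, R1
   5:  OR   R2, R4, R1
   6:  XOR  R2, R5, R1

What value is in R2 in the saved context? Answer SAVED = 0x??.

SAVED = 0xf5

after  0: R0=0xdf R1=0xdb R2=0x34 R3=0xc1 R4=0xeb R5=0x54  N=0 Z=0
after  1: R0=0xdf R1=0xdb R2=0x34 R3=0xc1 R4=0xeb R5=0xc1  N=1 Z=0
after  2: R0=0xdf R1=0x00 R2=0x34 R3=0xc1 R4=0xeb R5=0xc1  N=0 Z=1
after  3: R0=0xdf R1=0x00 R2=0xf5 R3=0xc1 R4=0xeb R5=0xc1  N=1 Z=0
-- IRQ taken; context saved, return-PC = 4 --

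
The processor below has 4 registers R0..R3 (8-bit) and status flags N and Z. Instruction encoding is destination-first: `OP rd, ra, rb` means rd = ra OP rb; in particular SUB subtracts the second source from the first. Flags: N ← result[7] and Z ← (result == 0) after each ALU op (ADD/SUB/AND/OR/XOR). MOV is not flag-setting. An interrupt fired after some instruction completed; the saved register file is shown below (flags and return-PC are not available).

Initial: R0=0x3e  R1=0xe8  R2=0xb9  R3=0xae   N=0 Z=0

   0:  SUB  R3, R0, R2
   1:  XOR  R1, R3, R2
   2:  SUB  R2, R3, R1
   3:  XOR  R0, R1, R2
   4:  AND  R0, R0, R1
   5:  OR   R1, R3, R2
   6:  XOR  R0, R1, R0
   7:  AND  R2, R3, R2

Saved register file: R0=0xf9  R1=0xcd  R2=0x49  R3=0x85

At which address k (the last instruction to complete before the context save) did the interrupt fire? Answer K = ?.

after  0: R0=0x3e R1=0xe8 R2=0xb9 R3=0x85  N=1 Z=0
after  1: R0=0x3e R1=0x3c R2=0xb9 R3=0x85  N=0 Z=0
after  2: R0=0x3e R1=0x3c R2=0x49 R3=0x85  N=0 Z=0
after  3: R0=0x75 R1=0x3c R2=0x49 R3=0x85  N=0 Z=0
after  4: R0=0x34 R1=0x3c R2=0x49 R3=0x85  N=0 Z=0
after  5: R0=0x34 R1=0xcd R2=0x49 R3=0x85  N=1 Z=0
after  6: R0=0xf9 R1=0xcd R2=0x49 R3=0x85  N=1 Z=0
-- IRQ taken; context saved, return-PC = 7 --

K = 6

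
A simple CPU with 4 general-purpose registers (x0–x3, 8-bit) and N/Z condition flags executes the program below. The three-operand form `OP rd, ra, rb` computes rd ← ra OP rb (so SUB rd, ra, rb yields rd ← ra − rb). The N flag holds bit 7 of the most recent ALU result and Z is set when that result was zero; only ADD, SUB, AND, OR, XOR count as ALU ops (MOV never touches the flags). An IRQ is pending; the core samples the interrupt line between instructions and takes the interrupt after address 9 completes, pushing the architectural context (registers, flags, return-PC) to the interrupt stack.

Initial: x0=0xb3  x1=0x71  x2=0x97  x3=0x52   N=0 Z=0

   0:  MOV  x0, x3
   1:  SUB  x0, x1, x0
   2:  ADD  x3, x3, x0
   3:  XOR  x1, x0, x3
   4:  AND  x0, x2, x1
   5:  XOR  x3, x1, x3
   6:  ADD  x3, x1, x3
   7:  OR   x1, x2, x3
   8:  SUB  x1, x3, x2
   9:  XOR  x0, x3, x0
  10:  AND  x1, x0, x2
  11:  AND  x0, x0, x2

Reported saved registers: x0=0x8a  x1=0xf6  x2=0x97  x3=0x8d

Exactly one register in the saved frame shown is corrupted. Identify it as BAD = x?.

BAD = x0

after  0: x0=0x52 x1=0x71 x2=0x97 x3=0x52  N=0 Z=0
after  1: x0=0x1f x1=0x71 x2=0x97 x3=0x52  N=0 Z=0
after  2: x0=0x1f x1=0x71 x2=0x97 x3=0x71  N=0 Z=0
after  3: x0=0x1f x1=0x6e x2=0x97 x3=0x71  N=0 Z=0
after  4: x0=0x06 x1=0x6e x2=0x97 x3=0x71  N=0 Z=0
after  5: x0=0x06 x1=0x6e x2=0x97 x3=0x1f  N=0 Z=0
after  6: x0=0x06 x1=0x6e x2=0x97 x3=0x8d  N=1 Z=0
after  7: x0=0x06 x1=0x9f x2=0x97 x3=0x8d  N=1 Z=0
after  8: x0=0x06 x1=0xf6 x2=0x97 x3=0x8d  N=1 Z=0
after  9: x0=0x8b x1=0xf6 x2=0x97 x3=0x8d  N=1 Z=0
-- IRQ taken; context saved, return-PC = 10 --
mismatch: x0: reported 0x8a vs actual 0x8b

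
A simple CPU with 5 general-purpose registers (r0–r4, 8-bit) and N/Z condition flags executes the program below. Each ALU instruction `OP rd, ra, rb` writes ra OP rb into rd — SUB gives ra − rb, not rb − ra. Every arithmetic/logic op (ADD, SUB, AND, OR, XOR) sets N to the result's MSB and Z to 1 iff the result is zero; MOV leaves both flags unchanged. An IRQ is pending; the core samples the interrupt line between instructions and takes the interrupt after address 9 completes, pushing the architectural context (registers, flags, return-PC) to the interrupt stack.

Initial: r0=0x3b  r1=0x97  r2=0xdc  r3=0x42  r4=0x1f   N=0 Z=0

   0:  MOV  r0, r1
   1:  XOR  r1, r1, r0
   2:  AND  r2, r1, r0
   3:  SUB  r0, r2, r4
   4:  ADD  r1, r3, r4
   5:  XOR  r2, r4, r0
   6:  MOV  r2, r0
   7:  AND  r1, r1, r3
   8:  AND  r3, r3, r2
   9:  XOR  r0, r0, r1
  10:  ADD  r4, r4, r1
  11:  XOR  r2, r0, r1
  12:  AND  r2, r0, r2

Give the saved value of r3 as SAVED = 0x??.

after  0: r0=0x97 r1=0x97 r2=0xdc r3=0x42 r4=0x1f  N=0 Z=0
after  1: r0=0x97 r1=0x00 r2=0xdc r3=0x42 r4=0x1f  N=0 Z=1
after  2: r0=0x97 r1=0x00 r2=0x00 r3=0x42 r4=0x1f  N=0 Z=1
after  3: r0=0xe1 r1=0x00 r2=0x00 r3=0x42 r4=0x1f  N=1 Z=0
after  4: r0=0xe1 r1=0x61 r2=0x00 r3=0x42 r4=0x1f  N=0 Z=0
after  5: r0=0xe1 r1=0x61 r2=0xfe r3=0x42 r4=0x1f  N=1 Z=0
after  6: r0=0xe1 r1=0x61 r2=0xe1 r3=0x42 r4=0x1f  N=1 Z=0
after  7: r0=0xe1 r1=0x40 r2=0xe1 r3=0x42 r4=0x1f  N=0 Z=0
after  8: r0=0xe1 r1=0x40 r2=0xe1 r3=0x40 r4=0x1f  N=0 Z=0
after  9: r0=0xa1 r1=0x40 r2=0xe1 r3=0x40 r4=0x1f  N=1 Z=0
-- IRQ taken; context saved, return-PC = 10 --

SAVED = 0x40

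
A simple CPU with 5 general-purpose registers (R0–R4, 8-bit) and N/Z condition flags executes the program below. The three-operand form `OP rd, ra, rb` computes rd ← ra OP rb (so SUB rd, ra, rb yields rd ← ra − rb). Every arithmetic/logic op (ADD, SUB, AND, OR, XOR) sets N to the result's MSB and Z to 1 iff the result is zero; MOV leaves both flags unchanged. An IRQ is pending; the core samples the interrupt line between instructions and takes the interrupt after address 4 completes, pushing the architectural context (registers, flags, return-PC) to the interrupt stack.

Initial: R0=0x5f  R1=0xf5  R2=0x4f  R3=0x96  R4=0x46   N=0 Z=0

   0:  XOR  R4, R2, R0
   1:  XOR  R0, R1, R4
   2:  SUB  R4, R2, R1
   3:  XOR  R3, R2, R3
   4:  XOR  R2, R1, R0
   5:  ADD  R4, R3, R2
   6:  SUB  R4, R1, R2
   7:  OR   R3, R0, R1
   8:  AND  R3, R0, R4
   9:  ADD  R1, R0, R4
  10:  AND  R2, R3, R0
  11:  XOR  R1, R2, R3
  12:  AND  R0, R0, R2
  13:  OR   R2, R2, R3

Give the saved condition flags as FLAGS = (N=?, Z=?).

FLAGS = (N=0, Z=0)

after  0: R0=0x5f R1=0xf5 R2=0x4f R3=0x96 R4=0x10  N=0 Z=0
after  1: R0=0xe5 R1=0xf5 R2=0x4f R3=0x96 R4=0x10  N=1 Z=0
after  2: R0=0xe5 R1=0xf5 R2=0x4f R3=0x96 R4=0x5a  N=0 Z=0
after  3: R0=0xe5 R1=0xf5 R2=0x4f R3=0xd9 R4=0x5a  N=1 Z=0
after  4: R0=0xe5 R1=0xf5 R2=0x10 R3=0xd9 R4=0x5a  N=0 Z=0
-- IRQ taken; context saved, return-PC = 5 --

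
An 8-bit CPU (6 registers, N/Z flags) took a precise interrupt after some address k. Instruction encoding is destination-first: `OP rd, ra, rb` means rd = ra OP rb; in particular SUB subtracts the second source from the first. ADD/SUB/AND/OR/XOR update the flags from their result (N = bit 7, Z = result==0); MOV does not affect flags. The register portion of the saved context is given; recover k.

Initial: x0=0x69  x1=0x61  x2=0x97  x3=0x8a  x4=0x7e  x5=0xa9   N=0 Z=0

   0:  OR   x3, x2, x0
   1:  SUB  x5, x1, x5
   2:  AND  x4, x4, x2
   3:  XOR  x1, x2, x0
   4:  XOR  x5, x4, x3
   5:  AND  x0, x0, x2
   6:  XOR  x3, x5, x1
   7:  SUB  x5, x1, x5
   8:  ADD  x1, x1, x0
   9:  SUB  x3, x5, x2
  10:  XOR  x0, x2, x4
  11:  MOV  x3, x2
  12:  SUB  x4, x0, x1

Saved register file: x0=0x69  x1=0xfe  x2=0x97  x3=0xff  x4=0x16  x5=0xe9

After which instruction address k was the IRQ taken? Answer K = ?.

K = 4

after  0: x0=0x69 x1=0x61 x2=0x97 x3=0xff x4=0x7e x5=0xa9  N=1 Z=0
after  1: x0=0x69 x1=0x61 x2=0x97 x3=0xff x4=0x7e x5=0xb8  N=1 Z=0
after  2: x0=0x69 x1=0x61 x2=0x97 x3=0xff x4=0x16 x5=0xb8  N=0 Z=0
after  3: x0=0x69 x1=0xfe x2=0x97 x3=0xff x4=0x16 x5=0xb8  N=1 Z=0
after  4: x0=0x69 x1=0xfe x2=0x97 x3=0xff x4=0x16 x5=0xe9  N=1 Z=0
-- IRQ taken; context saved, return-PC = 5 --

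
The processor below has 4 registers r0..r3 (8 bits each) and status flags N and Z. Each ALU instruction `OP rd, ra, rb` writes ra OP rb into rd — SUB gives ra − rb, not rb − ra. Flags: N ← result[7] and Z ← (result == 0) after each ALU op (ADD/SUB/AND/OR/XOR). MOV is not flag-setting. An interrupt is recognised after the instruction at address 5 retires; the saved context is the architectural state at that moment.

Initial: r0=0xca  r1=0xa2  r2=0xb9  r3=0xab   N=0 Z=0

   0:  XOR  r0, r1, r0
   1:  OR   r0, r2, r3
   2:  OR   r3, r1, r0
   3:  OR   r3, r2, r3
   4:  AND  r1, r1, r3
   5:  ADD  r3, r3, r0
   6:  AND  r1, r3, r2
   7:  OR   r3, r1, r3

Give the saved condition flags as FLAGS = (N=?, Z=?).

after  0: r0=0x68 r1=0xa2 r2=0xb9 r3=0xab  N=0 Z=0
after  1: r0=0xbb r1=0xa2 r2=0xb9 r3=0xab  N=1 Z=0
after  2: r0=0xbb r1=0xa2 r2=0xb9 r3=0xbb  N=1 Z=0
after  3: r0=0xbb r1=0xa2 r2=0xb9 r3=0xbb  N=1 Z=0
after  4: r0=0xbb r1=0xa2 r2=0xb9 r3=0xbb  N=1 Z=0
after  5: r0=0xbb r1=0xa2 r2=0xb9 r3=0x76  N=0 Z=0
-- IRQ taken; context saved, return-PC = 6 --

FLAGS = (N=0, Z=0)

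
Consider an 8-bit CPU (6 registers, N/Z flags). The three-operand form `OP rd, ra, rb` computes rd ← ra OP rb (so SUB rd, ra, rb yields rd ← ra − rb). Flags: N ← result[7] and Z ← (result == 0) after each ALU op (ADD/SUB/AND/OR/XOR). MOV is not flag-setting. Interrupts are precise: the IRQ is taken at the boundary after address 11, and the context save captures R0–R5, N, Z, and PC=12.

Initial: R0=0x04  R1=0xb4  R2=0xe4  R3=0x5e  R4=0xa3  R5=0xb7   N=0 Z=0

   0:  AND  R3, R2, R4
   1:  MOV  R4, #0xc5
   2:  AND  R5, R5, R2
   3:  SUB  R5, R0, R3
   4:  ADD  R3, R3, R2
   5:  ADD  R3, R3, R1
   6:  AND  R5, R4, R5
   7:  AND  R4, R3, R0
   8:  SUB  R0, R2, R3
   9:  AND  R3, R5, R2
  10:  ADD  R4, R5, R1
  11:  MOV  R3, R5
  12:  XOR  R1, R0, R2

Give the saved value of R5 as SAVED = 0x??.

after  0: R0=0x04 R1=0xb4 R2=0xe4 R3=0xa0 R4=0xa3 R5=0xb7  N=1 Z=0
after  1: R0=0x04 R1=0xb4 R2=0xe4 R3=0xa0 R4=0xc5 R5=0xb7  N=1 Z=0
after  2: R0=0x04 R1=0xb4 R2=0xe4 R3=0xa0 R4=0xc5 R5=0xa4  N=1 Z=0
after  3: R0=0x04 R1=0xb4 R2=0xe4 R3=0xa0 R4=0xc5 R5=0x64  N=0 Z=0
after  4: R0=0x04 R1=0xb4 R2=0xe4 R3=0x84 R4=0xc5 R5=0x64  N=1 Z=0
after  5: R0=0x04 R1=0xb4 R2=0xe4 R3=0x38 R4=0xc5 R5=0x64  N=0 Z=0
after  6: R0=0x04 R1=0xb4 R2=0xe4 R3=0x38 R4=0xc5 R5=0x44  N=0 Z=0
after  7: R0=0x04 R1=0xb4 R2=0xe4 R3=0x38 R4=0x00 R5=0x44  N=0 Z=1
after  8: R0=0xac R1=0xb4 R2=0xe4 R3=0x38 R4=0x00 R5=0x44  N=1 Z=0
after  9: R0=0xac R1=0xb4 R2=0xe4 R3=0x44 R4=0x00 R5=0x44  N=0 Z=0
after 10: R0=0xac R1=0xb4 R2=0xe4 R3=0x44 R4=0xf8 R5=0x44  N=1 Z=0
after 11: R0=0xac R1=0xb4 R2=0xe4 R3=0x44 R4=0xf8 R5=0x44  N=1 Z=0
-- IRQ taken; context saved, return-PC = 12 --

SAVED = 0x44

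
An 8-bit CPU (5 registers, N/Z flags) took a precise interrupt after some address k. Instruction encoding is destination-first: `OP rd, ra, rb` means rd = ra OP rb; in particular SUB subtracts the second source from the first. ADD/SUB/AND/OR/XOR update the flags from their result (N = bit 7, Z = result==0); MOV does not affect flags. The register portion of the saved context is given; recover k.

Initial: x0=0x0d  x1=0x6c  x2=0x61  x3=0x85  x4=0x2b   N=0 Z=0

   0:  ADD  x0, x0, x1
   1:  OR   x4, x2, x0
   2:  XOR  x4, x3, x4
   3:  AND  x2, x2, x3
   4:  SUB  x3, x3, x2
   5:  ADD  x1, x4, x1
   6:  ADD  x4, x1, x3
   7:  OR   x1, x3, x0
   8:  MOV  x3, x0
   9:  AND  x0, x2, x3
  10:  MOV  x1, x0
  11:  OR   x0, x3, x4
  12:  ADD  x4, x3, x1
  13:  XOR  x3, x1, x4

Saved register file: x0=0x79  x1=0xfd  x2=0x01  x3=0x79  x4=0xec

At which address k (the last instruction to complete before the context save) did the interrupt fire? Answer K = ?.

after  0: x0=0x79 x1=0x6c x2=0x61 x3=0x85 x4=0x2b  N=0 Z=0
after  1: x0=0x79 x1=0x6c x2=0x61 x3=0x85 x4=0x79  N=0 Z=0
after  2: x0=0x79 x1=0x6c x2=0x61 x3=0x85 x4=0xfc  N=1 Z=0
after  3: x0=0x79 x1=0x6c x2=0x01 x3=0x85 x4=0xfc  N=0 Z=0
after  4: x0=0x79 x1=0x6c x2=0x01 x3=0x84 x4=0xfc  N=1 Z=0
after  5: x0=0x79 x1=0x68 x2=0x01 x3=0x84 x4=0xfc  N=0 Z=0
after  6: x0=0x79 x1=0x68 x2=0x01 x3=0x84 x4=0xec  N=1 Z=0
after  7: x0=0x79 x1=0xfd x2=0x01 x3=0x84 x4=0xec  N=1 Z=0
after  8: x0=0x79 x1=0xfd x2=0x01 x3=0x79 x4=0xec  N=1 Z=0
-- IRQ taken; context saved, return-PC = 9 --

K = 8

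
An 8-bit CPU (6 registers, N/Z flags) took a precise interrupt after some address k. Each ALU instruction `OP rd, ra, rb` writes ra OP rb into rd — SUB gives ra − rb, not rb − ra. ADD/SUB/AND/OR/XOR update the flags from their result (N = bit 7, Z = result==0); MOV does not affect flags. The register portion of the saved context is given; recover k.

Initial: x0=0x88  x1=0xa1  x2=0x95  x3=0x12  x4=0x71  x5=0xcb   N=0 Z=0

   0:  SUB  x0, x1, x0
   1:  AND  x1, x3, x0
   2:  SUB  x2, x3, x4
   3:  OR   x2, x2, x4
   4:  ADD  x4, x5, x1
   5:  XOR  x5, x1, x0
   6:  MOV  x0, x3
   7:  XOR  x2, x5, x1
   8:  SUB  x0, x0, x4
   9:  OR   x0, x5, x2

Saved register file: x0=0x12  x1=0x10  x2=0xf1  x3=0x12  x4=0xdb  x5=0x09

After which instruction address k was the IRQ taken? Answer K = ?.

K = 6

after  0: x0=0x19 x1=0xa1 x2=0x95 x3=0x12 x4=0x71 x5=0xcb  N=0 Z=0
after  1: x0=0x19 x1=0x10 x2=0x95 x3=0x12 x4=0x71 x5=0xcb  N=0 Z=0
after  2: x0=0x19 x1=0x10 x2=0xa1 x3=0x12 x4=0x71 x5=0xcb  N=1 Z=0
after  3: x0=0x19 x1=0x10 x2=0xf1 x3=0x12 x4=0x71 x5=0xcb  N=1 Z=0
after  4: x0=0x19 x1=0x10 x2=0xf1 x3=0x12 x4=0xdb x5=0xcb  N=1 Z=0
after  5: x0=0x19 x1=0x10 x2=0xf1 x3=0x12 x4=0xdb x5=0x09  N=0 Z=0
after  6: x0=0x12 x1=0x10 x2=0xf1 x3=0x12 x4=0xdb x5=0x09  N=0 Z=0
-- IRQ taken; context saved, return-PC = 7 --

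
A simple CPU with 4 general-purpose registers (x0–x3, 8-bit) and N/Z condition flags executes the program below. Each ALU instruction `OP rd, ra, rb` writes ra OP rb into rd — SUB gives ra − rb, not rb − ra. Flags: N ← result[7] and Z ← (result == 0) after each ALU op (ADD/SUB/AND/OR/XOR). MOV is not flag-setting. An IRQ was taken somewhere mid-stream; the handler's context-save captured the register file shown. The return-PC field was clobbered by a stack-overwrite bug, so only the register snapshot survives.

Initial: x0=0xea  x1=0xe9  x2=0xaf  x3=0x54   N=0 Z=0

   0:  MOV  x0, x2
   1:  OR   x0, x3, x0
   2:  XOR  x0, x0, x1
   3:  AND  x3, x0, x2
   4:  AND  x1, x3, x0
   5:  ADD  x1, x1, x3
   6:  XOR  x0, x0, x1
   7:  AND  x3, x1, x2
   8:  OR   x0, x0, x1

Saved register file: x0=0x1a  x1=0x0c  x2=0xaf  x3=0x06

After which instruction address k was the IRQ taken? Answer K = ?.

after  0: x0=0xaf x1=0xe9 x2=0xaf x3=0x54  N=0 Z=0
after  1: x0=0xff x1=0xe9 x2=0xaf x3=0x54  N=1 Z=0
after  2: x0=0x16 x1=0xe9 x2=0xaf x3=0x54  N=0 Z=0
after  3: x0=0x16 x1=0xe9 x2=0xaf x3=0x06  N=0 Z=0
after  4: x0=0x16 x1=0x06 x2=0xaf x3=0x06  N=0 Z=0
after  5: x0=0x16 x1=0x0c x2=0xaf x3=0x06  N=0 Z=0
after  6: x0=0x1a x1=0x0c x2=0xaf x3=0x06  N=0 Z=0
-- IRQ taken; context saved, return-PC = 7 --

K = 6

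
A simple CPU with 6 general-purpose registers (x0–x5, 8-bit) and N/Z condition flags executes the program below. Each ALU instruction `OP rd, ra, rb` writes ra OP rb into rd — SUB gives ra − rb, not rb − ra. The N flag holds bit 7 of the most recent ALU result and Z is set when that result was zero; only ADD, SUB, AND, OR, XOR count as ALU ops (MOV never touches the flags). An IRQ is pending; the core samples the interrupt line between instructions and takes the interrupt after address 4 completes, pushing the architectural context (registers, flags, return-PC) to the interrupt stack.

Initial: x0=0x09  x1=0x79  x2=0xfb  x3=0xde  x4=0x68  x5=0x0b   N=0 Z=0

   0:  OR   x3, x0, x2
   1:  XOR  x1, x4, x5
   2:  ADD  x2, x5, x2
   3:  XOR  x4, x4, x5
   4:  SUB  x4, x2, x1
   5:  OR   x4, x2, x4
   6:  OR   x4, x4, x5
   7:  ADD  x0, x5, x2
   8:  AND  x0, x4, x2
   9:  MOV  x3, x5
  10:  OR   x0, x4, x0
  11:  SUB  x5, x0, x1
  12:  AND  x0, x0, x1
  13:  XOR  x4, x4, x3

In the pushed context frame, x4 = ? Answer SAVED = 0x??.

SAVED = 0xa3

after  0: x0=0x09 x1=0x79 x2=0xfb x3=0xfb x4=0x68 x5=0x0b  N=1 Z=0
after  1: x0=0x09 x1=0x63 x2=0xfb x3=0xfb x4=0x68 x5=0x0b  N=0 Z=0
after  2: x0=0x09 x1=0x63 x2=0x06 x3=0xfb x4=0x68 x5=0x0b  N=0 Z=0
after  3: x0=0x09 x1=0x63 x2=0x06 x3=0xfb x4=0x63 x5=0x0b  N=0 Z=0
after  4: x0=0x09 x1=0x63 x2=0x06 x3=0xfb x4=0xa3 x5=0x0b  N=1 Z=0
-- IRQ taken; context saved, return-PC = 5 --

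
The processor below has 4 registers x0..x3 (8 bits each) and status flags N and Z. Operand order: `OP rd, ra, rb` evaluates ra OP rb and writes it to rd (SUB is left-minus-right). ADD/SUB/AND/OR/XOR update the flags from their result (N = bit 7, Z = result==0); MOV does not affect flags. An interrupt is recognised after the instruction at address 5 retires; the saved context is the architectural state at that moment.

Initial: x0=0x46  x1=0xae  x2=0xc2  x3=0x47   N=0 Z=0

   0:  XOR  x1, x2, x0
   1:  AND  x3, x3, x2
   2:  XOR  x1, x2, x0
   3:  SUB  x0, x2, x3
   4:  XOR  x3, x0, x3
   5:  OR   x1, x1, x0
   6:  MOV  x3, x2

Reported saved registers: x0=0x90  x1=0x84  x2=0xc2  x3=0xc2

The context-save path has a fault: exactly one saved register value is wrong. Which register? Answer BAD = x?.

after  0: x0=0x46 x1=0x84 x2=0xc2 x3=0x47  N=1 Z=0
after  1: x0=0x46 x1=0x84 x2=0xc2 x3=0x42  N=0 Z=0
after  2: x0=0x46 x1=0x84 x2=0xc2 x3=0x42  N=1 Z=0
after  3: x0=0x80 x1=0x84 x2=0xc2 x3=0x42  N=1 Z=0
after  4: x0=0x80 x1=0x84 x2=0xc2 x3=0xc2  N=1 Z=0
after  5: x0=0x80 x1=0x84 x2=0xc2 x3=0xc2  N=1 Z=0
-- IRQ taken; context saved, return-PC = 6 --
mismatch: x0: reported 0x90 vs actual 0x80

BAD = x0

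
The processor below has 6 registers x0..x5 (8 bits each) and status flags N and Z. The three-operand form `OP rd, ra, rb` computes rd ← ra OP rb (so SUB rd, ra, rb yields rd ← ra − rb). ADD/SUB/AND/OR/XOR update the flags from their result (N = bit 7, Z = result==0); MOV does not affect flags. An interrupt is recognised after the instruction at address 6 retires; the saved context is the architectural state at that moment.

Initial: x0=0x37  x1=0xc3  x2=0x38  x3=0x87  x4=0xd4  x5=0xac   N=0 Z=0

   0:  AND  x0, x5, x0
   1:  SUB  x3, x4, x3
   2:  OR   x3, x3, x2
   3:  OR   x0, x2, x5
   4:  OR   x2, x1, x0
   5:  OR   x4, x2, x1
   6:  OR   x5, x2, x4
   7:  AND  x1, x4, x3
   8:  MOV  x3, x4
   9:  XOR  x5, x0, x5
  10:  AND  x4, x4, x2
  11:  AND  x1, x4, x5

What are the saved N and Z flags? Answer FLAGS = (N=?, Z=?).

FLAGS = (N=1, Z=0)

after  0: x0=0x24 x1=0xc3 x2=0x38 x3=0x87 x4=0xd4 x5=0xac  N=0 Z=0
after  1: x0=0x24 x1=0xc3 x2=0x38 x3=0x4d x4=0xd4 x5=0xac  N=0 Z=0
after  2: x0=0x24 x1=0xc3 x2=0x38 x3=0x7d x4=0xd4 x5=0xac  N=0 Z=0
after  3: x0=0xbc x1=0xc3 x2=0x38 x3=0x7d x4=0xd4 x5=0xac  N=1 Z=0
after  4: x0=0xbc x1=0xc3 x2=0xff x3=0x7d x4=0xd4 x5=0xac  N=1 Z=0
after  5: x0=0xbc x1=0xc3 x2=0xff x3=0x7d x4=0xff x5=0xac  N=1 Z=0
after  6: x0=0xbc x1=0xc3 x2=0xff x3=0x7d x4=0xff x5=0xff  N=1 Z=0
-- IRQ taken; context saved, return-PC = 7 --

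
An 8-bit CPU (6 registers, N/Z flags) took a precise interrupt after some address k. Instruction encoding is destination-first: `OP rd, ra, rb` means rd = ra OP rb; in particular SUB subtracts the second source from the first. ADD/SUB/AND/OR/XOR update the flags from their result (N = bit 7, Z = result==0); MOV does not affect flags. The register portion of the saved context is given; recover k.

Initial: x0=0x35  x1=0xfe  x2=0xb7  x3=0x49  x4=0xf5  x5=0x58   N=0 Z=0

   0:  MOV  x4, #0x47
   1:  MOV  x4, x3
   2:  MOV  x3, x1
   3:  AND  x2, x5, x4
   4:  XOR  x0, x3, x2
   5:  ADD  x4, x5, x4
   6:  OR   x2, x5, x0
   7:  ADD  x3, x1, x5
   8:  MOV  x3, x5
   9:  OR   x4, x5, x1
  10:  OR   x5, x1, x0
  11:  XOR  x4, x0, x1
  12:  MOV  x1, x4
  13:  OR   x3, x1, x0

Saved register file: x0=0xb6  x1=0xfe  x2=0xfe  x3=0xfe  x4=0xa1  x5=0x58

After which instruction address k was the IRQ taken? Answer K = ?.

K = 6

after  0: x0=0x35 x1=0xfe x2=0xb7 x3=0x49 x4=0x47 x5=0x58  N=0 Z=0
after  1: x0=0x35 x1=0xfe x2=0xb7 x3=0x49 x4=0x49 x5=0x58  N=0 Z=0
after  2: x0=0x35 x1=0xfe x2=0xb7 x3=0xfe x4=0x49 x5=0x58  N=0 Z=0
after  3: x0=0x35 x1=0xfe x2=0x48 x3=0xfe x4=0x49 x5=0x58  N=0 Z=0
after  4: x0=0xb6 x1=0xfe x2=0x48 x3=0xfe x4=0x49 x5=0x58  N=1 Z=0
after  5: x0=0xb6 x1=0xfe x2=0x48 x3=0xfe x4=0xa1 x5=0x58  N=1 Z=0
after  6: x0=0xb6 x1=0xfe x2=0xfe x3=0xfe x4=0xa1 x5=0x58  N=1 Z=0
-- IRQ taken; context saved, return-PC = 7 --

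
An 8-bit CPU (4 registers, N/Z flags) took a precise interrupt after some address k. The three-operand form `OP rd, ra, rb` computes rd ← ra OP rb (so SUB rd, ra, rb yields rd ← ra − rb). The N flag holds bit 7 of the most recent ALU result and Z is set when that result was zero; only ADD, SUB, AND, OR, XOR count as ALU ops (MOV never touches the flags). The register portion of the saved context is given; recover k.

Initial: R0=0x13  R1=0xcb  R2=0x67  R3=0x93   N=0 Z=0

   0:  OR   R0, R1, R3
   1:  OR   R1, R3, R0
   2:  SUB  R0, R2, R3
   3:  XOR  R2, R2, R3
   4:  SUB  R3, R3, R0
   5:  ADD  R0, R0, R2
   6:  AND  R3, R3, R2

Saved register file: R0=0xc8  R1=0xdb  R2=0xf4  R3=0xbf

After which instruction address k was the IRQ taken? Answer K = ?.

K = 5

after  0: R0=0xdb R1=0xcb R2=0x67 R3=0x93  N=1 Z=0
after  1: R0=0xdb R1=0xdb R2=0x67 R3=0x93  N=1 Z=0
after  2: R0=0xd4 R1=0xdb R2=0x67 R3=0x93  N=1 Z=0
after  3: R0=0xd4 R1=0xdb R2=0xf4 R3=0x93  N=1 Z=0
after  4: R0=0xd4 R1=0xdb R2=0xf4 R3=0xbf  N=1 Z=0
after  5: R0=0xc8 R1=0xdb R2=0xf4 R3=0xbf  N=1 Z=0
-- IRQ taken; context saved, return-PC = 6 --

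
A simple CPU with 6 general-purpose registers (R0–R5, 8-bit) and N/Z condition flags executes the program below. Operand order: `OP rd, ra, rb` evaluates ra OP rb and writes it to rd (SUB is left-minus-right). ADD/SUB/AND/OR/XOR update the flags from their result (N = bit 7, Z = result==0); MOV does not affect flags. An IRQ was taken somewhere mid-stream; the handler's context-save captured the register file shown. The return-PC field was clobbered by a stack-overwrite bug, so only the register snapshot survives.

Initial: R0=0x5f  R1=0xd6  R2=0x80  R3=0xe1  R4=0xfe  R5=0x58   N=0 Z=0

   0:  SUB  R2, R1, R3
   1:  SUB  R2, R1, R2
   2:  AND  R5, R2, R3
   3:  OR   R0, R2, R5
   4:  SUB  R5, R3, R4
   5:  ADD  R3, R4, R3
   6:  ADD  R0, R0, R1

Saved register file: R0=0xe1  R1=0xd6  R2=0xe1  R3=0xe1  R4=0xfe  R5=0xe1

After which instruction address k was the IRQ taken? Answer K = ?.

after  0: R0=0x5f R1=0xd6 R2=0xf5 R3=0xe1 R4=0xfe R5=0x58  N=1 Z=0
after  1: R0=0x5f R1=0xd6 R2=0xe1 R3=0xe1 R4=0xfe R5=0x58  N=1 Z=0
after  2: R0=0x5f R1=0xd6 R2=0xe1 R3=0xe1 R4=0xfe R5=0xe1  N=1 Z=0
after  3: R0=0xe1 R1=0xd6 R2=0xe1 R3=0xe1 R4=0xfe R5=0xe1  N=1 Z=0
-- IRQ taken; context saved, return-PC = 4 --

K = 3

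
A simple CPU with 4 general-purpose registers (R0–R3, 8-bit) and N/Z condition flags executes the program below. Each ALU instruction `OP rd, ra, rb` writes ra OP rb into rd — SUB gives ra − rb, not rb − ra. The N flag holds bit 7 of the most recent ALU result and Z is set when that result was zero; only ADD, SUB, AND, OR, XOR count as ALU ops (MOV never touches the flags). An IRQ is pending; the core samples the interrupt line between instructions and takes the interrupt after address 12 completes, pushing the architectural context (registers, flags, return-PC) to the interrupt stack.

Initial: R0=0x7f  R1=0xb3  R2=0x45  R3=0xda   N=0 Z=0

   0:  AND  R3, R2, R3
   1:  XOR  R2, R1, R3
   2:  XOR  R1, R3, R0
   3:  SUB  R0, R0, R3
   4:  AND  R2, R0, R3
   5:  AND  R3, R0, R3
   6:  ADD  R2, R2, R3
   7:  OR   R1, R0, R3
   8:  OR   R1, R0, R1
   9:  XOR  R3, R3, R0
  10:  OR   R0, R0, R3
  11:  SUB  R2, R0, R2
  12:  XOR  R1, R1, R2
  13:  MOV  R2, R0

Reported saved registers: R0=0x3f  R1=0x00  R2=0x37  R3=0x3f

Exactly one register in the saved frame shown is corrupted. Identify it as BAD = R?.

BAD = R2

after  0: R0=0x7f R1=0xb3 R2=0x45 R3=0x40  N=0 Z=0
after  1: R0=0x7f R1=0xb3 R2=0xf3 R3=0x40  N=1 Z=0
after  2: R0=0x7f R1=0x3f R2=0xf3 R3=0x40  N=0 Z=0
after  3: R0=0x3f R1=0x3f R2=0xf3 R3=0x40  N=0 Z=0
after  4: R0=0x3f R1=0x3f R2=0x00 R3=0x40  N=0 Z=1
after  5: R0=0x3f R1=0x3f R2=0x00 R3=0x00  N=0 Z=1
after  6: R0=0x3f R1=0x3f R2=0x00 R3=0x00  N=0 Z=1
after  7: R0=0x3f R1=0x3f R2=0x00 R3=0x00  N=0 Z=0
after  8: R0=0x3f R1=0x3f R2=0x00 R3=0x00  N=0 Z=0
after  9: R0=0x3f R1=0x3f R2=0x00 R3=0x3f  N=0 Z=0
after 10: R0=0x3f R1=0x3f R2=0x00 R3=0x3f  N=0 Z=0
after 11: R0=0x3f R1=0x3f R2=0x3f R3=0x3f  N=0 Z=0
after 12: R0=0x3f R1=0x00 R2=0x3f R3=0x3f  N=0 Z=1
-- IRQ taken; context saved, return-PC = 13 --
mismatch: R2: reported 0x37 vs actual 0x3f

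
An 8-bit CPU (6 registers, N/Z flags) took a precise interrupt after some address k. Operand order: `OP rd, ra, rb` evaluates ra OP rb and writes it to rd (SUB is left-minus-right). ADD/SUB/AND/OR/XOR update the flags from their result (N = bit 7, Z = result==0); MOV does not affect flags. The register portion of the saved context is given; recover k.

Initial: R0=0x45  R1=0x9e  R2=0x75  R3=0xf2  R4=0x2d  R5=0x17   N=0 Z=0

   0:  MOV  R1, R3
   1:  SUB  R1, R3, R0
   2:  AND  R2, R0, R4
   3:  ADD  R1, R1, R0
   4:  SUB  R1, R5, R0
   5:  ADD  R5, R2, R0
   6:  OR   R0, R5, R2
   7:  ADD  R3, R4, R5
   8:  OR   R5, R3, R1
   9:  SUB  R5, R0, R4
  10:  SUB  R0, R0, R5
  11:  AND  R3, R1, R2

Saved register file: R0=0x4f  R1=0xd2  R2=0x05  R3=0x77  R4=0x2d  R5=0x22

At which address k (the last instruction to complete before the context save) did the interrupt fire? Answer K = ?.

K = 9

after  0: R0=0x45 R1=0xf2 R2=0x75 R3=0xf2 R4=0x2d R5=0x17  N=0 Z=0
after  1: R0=0x45 R1=0xad R2=0x75 R3=0xf2 R4=0x2d R5=0x17  N=1 Z=0
after  2: R0=0x45 R1=0xad R2=0x05 R3=0xf2 R4=0x2d R5=0x17  N=0 Z=0
after  3: R0=0x45 R1=0xf2 R2=0x05 R3=0xf2 R4=0x2d R5=0x17  N=1 Z=0
after  4: R0=0x45 R1=0xd2 R2=0x05 R3=0xf2 R4=0x2d R5=0x17  N=1 Z=0
after  5: R0=0x45 R1=0xd2 R2=0x05 R3=0xf2 R4=0x2d R5=0x4a  N=0 Z=0
after  6: R0=0x4f R1=0xd2 R2=0x05 R3=0xf2 R4=0x2d R5=0x4a  N=0 Z=0
after  7: R0=0x4f R1=0xd2 R2=0x05 R3=0x77 R4=0x2d R5=0x4a  N=0 Z=0
after  8: R0=0x4f R1=0xd2 R2=0x05 R3=0x77 R4=0x2d R5=0xf7  N=1 Z=0
after  9: R0=0x4f R1=0xd2 R2=0x05 R3=0x77 R4=0x2d R5=0x22  N=0 Z=0
-- IRQ taken; context saved, return-PC = 10 --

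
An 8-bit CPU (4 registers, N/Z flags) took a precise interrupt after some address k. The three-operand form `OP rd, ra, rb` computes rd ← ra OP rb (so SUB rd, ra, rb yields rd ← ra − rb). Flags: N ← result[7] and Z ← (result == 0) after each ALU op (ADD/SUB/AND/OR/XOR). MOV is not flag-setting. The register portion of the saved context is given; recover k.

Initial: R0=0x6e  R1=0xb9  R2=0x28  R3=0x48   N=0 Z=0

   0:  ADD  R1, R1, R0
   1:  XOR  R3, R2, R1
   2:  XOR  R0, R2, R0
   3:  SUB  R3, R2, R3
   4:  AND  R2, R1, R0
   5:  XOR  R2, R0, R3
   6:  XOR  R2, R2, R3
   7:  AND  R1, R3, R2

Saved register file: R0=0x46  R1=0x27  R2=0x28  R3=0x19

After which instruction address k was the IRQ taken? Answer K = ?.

K = 3

after  0: R0=0x6e R1=0x27 R2=0x28 R3=0x48  N=0 Z=0
after  1: R0=0x6e R1=0x27 R2=0x28 R3=0x0f  N=0 Z=0
after  2: R0=0x46 R1=0x27 R2=0x28 R3=0x0f  N=0 Z=0
after  3: R0=0x46 R1=0x27 R2=0x28 R3=0x19  N=0 Z=0
-- IRQ taken; context saved, return-PC = 4 --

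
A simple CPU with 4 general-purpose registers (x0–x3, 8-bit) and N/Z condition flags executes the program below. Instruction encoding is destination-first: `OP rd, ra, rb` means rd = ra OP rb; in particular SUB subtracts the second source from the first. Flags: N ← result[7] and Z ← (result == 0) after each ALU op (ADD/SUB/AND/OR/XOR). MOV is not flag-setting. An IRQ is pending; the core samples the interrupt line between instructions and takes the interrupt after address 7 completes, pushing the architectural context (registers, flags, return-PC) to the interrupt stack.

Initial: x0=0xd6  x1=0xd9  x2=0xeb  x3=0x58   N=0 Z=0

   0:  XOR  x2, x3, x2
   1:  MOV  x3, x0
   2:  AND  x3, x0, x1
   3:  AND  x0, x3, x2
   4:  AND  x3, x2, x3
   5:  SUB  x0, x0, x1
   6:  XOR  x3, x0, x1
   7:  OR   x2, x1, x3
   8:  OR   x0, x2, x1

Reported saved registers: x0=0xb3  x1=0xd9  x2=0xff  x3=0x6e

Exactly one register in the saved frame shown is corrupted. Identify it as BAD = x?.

after  0: x0=0xd6 x1=0xd9 x2=0xb3 x3=0x58  N=1 Z=0
after  1: x0=0xd6 x1=0xd9 x2=0xb3 x3=0xd6  N=1 Z=0
after  2: x0=0xd6 x1=0xd9 x2=0xb3 x3=0xd0  N=1 Z=0
after  3: x0=0x90 x1=0xd9 x2=0xb3 x3=0xd0  N=1 Z=0
after  4: x0=0x90 x1=0xd9 x2=0xb3 x3=0x90  N=1 Z=0
after  5: x0=0xb7 x1=0xd9 x2=0xb3 x3=0x90  N=1 Z=0
after  6: x0=0xb7 x1=0xd9 x2=0xb3 x3=0x6e  N=0 Z=0
after  7: x0=0xb7 x1=0xd9 x2=0xff x3=0x6e  N=1 Z=0
-- IRQ taken; context saved, return-PC = 8 --
mismatch: x0: reported 0xb3 vs actual 0xb7

BAD = x0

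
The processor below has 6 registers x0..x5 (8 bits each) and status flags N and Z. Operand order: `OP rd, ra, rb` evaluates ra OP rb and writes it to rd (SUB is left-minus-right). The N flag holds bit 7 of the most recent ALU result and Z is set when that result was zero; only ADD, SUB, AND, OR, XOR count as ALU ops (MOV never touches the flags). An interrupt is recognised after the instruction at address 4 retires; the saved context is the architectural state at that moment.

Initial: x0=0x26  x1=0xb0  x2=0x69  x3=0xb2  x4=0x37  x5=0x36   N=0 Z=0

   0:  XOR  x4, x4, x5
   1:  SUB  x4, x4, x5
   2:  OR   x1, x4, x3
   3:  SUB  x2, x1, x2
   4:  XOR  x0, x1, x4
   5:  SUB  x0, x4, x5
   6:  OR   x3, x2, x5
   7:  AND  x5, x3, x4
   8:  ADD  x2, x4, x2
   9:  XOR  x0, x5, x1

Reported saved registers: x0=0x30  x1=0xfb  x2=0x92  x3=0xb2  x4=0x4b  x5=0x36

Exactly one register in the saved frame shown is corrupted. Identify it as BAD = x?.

BAD = x4

after  0: x0=0x26 x1=0xb0 x2=0x69 x3=0xb2 x4=0x01 x5=0x36  N=0 Z=0
after  1: x0=0x26 x1=0xb0 x2=0x69 x3=0xb2 x4=0xcb x5=0x36  N=1 Z=0
after  2: x0=0x26 x1=0xfb x2=0x69 x3=0xb2 x4=0xcb x5=0x36  N=1 Z=0
after  3: x0=0x26 x1=0xfb x2=0x92 x3=0xb2 x4=0xcb x5=0x36  N=1 Z=0
after  4: x0=0x30 x1=0xfb x2=0x92 x3=0xb2 x4=0xcb x5=0x36  N=0 Z=0
-- IRQ taken; context saved, return-PC = 5 --
mismatch: x4: reported 0x4b vs actual 0xcb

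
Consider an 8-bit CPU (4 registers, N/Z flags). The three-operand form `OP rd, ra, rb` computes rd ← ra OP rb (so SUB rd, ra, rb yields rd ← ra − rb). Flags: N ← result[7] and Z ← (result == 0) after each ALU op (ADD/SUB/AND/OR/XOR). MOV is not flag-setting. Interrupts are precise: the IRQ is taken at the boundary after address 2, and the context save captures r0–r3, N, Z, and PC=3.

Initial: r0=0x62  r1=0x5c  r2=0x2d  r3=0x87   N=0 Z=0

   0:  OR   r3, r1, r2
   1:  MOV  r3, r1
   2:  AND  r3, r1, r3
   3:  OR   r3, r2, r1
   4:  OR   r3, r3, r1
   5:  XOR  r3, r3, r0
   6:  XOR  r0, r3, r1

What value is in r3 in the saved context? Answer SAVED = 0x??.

after  0: r0=0x62 r1=0x5c r2=0x2d r3=0x7d  N=0 Z=0
after  1: r0=0x62 r1=0x5c r2=0x2d r3=0x5c  N=0 Z=0
after  2: r0=0x62 r1=0x5c r2=0x2d r3=0x5c  N=0 Z=0
-- IRQ taken; context saved, return-PC = 3 --

SAVED = 0x5c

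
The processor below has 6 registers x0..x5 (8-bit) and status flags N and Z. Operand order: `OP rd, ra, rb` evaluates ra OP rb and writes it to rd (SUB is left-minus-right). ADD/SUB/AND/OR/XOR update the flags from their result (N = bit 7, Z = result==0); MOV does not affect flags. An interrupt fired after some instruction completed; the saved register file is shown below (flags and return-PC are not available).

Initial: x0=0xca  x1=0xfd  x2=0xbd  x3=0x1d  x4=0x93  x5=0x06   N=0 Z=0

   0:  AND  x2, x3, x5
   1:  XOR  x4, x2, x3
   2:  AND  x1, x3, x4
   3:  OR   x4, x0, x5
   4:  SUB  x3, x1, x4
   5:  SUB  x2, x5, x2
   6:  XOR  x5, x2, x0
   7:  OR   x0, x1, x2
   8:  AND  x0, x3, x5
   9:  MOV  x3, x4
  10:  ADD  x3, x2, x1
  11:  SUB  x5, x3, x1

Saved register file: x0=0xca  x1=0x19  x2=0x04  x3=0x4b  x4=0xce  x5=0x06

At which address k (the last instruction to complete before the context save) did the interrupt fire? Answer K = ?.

K = 4

after  0: x0=0xca x1=0xfd x2=0x04 x3=0x1d x4=0x93 x5=0x06  N=0 Z=0
after  1: x0=0xca x1=0xfd x2=0x04 x3=0x1d x4=0x19 x5=0x06  N=0 Z=0
after  2: x0=0xca x1=0x19 x2=0x04 x3=0x1d x4=0x19 x5=0x06  N=0 Z=0
after  3: x0=0xca x1=0x19 x2=0x04 x3=0x1d x4=0xce x5=0x06  N=1 Z=0
after  4: x0=0xca x1=0x19 x2=0x04 x3=0x4b x4=0xce x5=0x06  N=0 Z=0
-- IRQ taken; context saved, return-PC = 5 --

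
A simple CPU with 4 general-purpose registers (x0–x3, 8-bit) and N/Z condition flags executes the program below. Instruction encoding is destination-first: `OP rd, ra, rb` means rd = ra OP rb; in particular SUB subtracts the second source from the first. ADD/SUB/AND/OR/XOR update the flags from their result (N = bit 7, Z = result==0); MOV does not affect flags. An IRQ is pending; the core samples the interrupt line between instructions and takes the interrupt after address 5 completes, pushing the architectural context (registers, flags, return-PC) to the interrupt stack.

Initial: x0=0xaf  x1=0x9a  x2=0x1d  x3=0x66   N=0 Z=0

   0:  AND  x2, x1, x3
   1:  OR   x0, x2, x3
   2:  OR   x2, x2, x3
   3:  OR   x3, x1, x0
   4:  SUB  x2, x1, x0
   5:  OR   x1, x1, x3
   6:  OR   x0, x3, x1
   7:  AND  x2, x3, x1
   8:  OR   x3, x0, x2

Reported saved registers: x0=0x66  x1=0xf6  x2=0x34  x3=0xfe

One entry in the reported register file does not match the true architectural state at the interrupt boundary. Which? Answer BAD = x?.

after  0: x0=0xaf x1=0x9a x2=0x02 x3=0x66  N=0 Z=0
after  1: x0=0x66 x1=0x9a x2=0x02 x3=0x66  N=0 Z=0
after  2: x0=0x66 x1=0x9a x2=0x66 x3=0x66  N=0 Z=0
after  3: x0=0x66 x1=0x9a x2=0x66 x3=0xfe  N=1 Z=0
after  4: x0=0x66 x1=0x9a x2=0x34 x3=0xfe  N=0 Z=0
after  5: x0=0x66 x1=0xfe x2=0x34 x3=0xfe  N=1 Z=0
-- IRQ taken; context saved, return-PC = 6 --
mismatch: x1: reported 0xf6 vs actual 0xfe

BAD = x1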